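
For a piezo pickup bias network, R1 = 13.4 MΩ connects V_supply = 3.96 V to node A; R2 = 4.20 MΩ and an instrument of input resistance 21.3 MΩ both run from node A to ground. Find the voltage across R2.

V_out ≈ 0.822 V

R2 ‖ R_L = (4.20 × 21.3)/(4.20 + 21.3) = 3.508 MΩ.
Then V_out = V_supply · R2'/(R1 + R2') = 3.96 × 3.508/16.91 = 0.8216 V.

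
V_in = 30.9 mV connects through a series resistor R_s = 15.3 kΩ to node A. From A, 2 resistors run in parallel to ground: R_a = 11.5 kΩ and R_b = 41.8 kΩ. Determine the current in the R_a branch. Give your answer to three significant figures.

Combine the parallel branches: R_p = (1/11.5 + 1/41.8)⁻¹ = 9.019 kΩ.
V_A by voltage divider: V_A = 30.9 × 9.019/(15.3 + 9.019) = 11.46 mV.
Branch current I = V_A/R_a = 11.46/11.5 = 0.9965 µA.
(Equivalently: I_total = 1.271 µA, then current-divider fraction G_k/ΣG = 0.7842.)

I ≈ 0.996 µA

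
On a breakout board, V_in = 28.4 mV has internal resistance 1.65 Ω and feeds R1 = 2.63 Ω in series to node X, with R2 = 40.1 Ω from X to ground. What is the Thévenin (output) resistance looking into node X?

R1' = 1.65 + 2.63 = 4.280 Ω (source resistance + R1).
With V_in suppressed (replaced by a short), R_th = R1' ‖ R2 = (4.280 × 40.1)/(4.280 + 40.1) = 3.867 Ω.

R_th ≈ 3.87 Ω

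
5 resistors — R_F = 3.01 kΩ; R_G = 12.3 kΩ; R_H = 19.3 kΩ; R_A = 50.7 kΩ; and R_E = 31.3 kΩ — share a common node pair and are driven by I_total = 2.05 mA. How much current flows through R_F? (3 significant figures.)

I ≈ 1.32 mA

Conductances: ΣG = 1/3.01 + 1/12.3 + 1/19.3 + 1/50.7 + 1/31.3 = 0.5170 (1/kΩ).
R_F takes the fraction G_k/ΣG = 0.3322/0.5170 = 0.6426, so I = 2.05 × 0.6426 = 1.317 mA.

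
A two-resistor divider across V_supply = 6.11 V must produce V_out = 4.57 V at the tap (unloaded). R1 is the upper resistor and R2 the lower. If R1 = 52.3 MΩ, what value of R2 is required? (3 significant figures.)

V_out/V_supply = R2/(R1+R2) = 0.7480.
So R2 = R1 · V_out/(V_supply − V_out) = 52.3 × 4.57/(6.11 − 4.57) = 52.3 × 2.968 = 155.2 MΩ.

R2 ≈ 155 MΩ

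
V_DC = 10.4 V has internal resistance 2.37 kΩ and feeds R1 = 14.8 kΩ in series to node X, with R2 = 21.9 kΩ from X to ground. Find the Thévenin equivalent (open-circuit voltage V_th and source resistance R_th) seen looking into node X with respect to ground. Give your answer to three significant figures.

R1' = 2.37 + 14.8 = 17.17 kΩ (source resistance + R1).
V_th is the unloaded tap voltage: V_DC · R2/(R1'+R2) = 10.4 × 0.5605 = 5.830 V.
Looking into X with the source shorted: R_th = R1'·R2/(R1'+R2) = 17.17 × 21.9/39.07 = 9.624 kΩ.

V_th ≈ 5.83 V, R_th ≈ 9.62 kΩ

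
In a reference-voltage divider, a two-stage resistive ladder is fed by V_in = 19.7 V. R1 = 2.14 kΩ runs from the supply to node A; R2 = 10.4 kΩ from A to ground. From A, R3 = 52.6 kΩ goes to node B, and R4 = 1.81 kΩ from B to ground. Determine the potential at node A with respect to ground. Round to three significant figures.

V_A ≈ 15.8 V

Looking into the second stage from A: R3 + R4 = 54.41 kΩ appears in parallel with R2.
R2 ‖ (R3+R4) = 8.731 kΩ.
First divider: V_A = V_in · 8.731/(2.14 + 8.731) = 15.82 V.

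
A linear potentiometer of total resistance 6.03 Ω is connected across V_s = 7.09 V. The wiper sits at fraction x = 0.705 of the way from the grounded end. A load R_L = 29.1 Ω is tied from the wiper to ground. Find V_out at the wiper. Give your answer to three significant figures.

Lower segment x·R_p = 4.251 Ω; upper segment (1−x)·R_p = 1.779 Ω.
Lower segment in parallel with the load: 4.251 ‖ 29.1 = 3.709 Ω.
V_out = 7.09 × 3.709/(1.779 + 3.709) = 4.792 V.
(Unloaded: V_out = x·V_s = 5.00 V.)

V_out ≈ 4.79 V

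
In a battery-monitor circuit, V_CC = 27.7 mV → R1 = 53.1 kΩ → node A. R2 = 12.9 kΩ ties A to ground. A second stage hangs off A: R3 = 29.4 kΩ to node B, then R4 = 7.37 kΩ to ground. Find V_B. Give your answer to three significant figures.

The second stage (R3 + R4 = 36.77 kΩ) loads node A in parallel with R2.
R2 ‖ (R3+R4) = 9.550 kΩ.
So V_A = 27.7 × 0.1524 = 4.222 mV.
Then the unloaded second divider: V_B = V_A × R4/(R3+R4) = 4.222 × 0.2004 = 0.8463 mV.

V_B ≈ 0.846 mV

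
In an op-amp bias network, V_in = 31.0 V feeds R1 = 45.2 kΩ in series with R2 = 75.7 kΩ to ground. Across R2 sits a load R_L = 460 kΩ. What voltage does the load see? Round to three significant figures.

R2 ‖ R_L = (75.7 × 460)/(75.7 + 460) = 65.00 kΩ.
Then V_out = V_in · R2'/(R1 + R2') = 31.0 × 65.00/110.2 = 18.29 V.

V_out ≈ 18.3 V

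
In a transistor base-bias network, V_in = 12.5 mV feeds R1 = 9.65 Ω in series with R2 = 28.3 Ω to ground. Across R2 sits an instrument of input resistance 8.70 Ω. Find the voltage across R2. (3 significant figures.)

The load sits in parallel with R2, giving an effective lower resistance R2' = R2·R_L/(R2+R_L) = 6.654 Ω.
Then V_out = V_in · R2'/(R1 + R2') = 12.5 × 6.654/16.30 = 5.102 mV.

V_out ≈ 5.10 mV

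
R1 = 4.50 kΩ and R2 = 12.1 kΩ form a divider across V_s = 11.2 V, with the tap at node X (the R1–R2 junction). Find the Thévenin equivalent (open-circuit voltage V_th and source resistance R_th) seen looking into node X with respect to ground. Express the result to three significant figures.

With X open, the divider is unloaded: V_th = 11.2 × 12.1/16.60 = 8.164 V.
With V_s suppressed (replaced by a short), R_th = R1 ‖ R2 = (4.500 × 12.1)/(4.500 + 12.1) = 3.280 kΩ.

V_th ≈ 8.16 V, R_th ≈ 3.28 kΩ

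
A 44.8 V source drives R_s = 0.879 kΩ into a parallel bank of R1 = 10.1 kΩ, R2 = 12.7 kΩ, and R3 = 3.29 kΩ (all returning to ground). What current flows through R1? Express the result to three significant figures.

Combine the parallel branches: R_p = (1/10.1 + 1/12.7 + 1/3.29)⁻¹ = 2.076 kΩ.
Node voltage V_A = V_supply · R_p/(R_s + R_p) = 44.8 × 0.7025 = 31.47 V.
I(R1) = V_A / R1 = 31.47/10.1 = 3.116 mA.

I ≈ 3.12 mA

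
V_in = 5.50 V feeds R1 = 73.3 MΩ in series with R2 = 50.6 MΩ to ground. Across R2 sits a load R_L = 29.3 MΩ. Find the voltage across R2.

V_out ≈ 1.11 V

First combine the lower leg with the load: R2 ‖ R_L = 18.56 MΩ.
Now apply the divider: V_out = 5.50 × 0.2020 = 1.111 V.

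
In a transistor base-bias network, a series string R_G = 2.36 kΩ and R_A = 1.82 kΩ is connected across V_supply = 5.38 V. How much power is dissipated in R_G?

P ≈ 3.91 mW

ΣR = 4.180 kΩ → I = 5.38/4.180 = 1.287 mA.
P = I²R = 1.657 × 2.36 = 3.910 mW.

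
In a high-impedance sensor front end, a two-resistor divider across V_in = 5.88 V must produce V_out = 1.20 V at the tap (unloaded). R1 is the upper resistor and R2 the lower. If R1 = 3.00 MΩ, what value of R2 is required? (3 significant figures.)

Required fraction k = V_out/V_in = 0.2041.
So R2 = R1 · V_out/(V_in − V_out) = 3.00 × 1.20/(5.88 − 1.20) = 3.00 × 0.2564 = 0.7692 MΩ.

R2 ≈ 0.769 MΩ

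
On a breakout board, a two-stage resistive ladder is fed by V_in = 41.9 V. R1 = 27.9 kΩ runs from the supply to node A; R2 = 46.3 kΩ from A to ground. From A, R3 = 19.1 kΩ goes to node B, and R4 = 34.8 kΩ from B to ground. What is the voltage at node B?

Node A sees R2 in parallel with the series input of stage 2, R3 + R4 = 53.90 kΩ.
R2 ‖ (R3+R4) = 24.91 kΩ.
V_A = 41.9 × 24.91/(27.9 + 24.91) = 19.76 V.
Stage 2 is unloaded, so V_B = V_A · R4/(R3+R4) = 19.76 × 34.8/53.90 = 12.76 V.

V_B ≈ 12.8 V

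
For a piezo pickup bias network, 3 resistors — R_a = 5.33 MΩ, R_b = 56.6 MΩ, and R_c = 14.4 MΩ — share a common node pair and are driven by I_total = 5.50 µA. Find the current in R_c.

Conductances: ΣG = 1/5.33 + 1/56.6 + 1/14.4 = 0.2747 (1/MΩ).
R_c takes the fraction G_k/ΣG = 0.06944/0.2747 = 0.2528, so I = 5.50 × 0.2528 = 1.390 µA.

I ≈ 1.39 µA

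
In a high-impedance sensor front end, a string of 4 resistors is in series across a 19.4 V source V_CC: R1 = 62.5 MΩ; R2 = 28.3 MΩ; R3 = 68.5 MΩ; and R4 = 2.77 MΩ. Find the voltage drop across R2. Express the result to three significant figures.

V ≈ 3.39 V

Total series resistance ΣR = 62.5 + 28.3 + 68.5 + 2.77 = 162.1 MΩ.
Voltage divider: V = V_CC · (28.30 / 162.1) = 19.4 × 0.1746 = 3.388 V.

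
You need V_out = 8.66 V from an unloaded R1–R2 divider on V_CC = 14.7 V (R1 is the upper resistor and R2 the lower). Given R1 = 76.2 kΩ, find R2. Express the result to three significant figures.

Required fraction k = V_out/V_CC = 0.5891.
So R2 = R1 · V_out/(V_CC − V_out) = 76.2 × 8.66/(14.7 − 8.66) = 76.2 × 1.434 = 109.3 kΩ.

R2 ≈ 109 kΩ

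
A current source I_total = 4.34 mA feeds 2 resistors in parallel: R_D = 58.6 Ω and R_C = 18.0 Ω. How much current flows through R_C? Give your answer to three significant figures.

For two parallel branches, I_k = I_total · (other R)/(sum of R).
I(R_C) = 4.34 × 58.6/(58.6 + 18.0) = 4.34 × 0.7650 = 3.320 mA.

I ≈ 3.32 mA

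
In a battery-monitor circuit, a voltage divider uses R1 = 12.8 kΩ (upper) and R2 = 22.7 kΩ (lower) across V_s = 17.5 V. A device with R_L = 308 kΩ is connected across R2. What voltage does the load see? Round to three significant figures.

V_out ≈ 10.9 V

The load sits in parallel with R2, giving an effective lower resistance R2' = R2·R_L/(R2+R_L) = 21.14 kΩ.
Then V_out = V_s · R2'/(R1 + R2') = 17.5 × 21.14/33.94 = 10.90 V.
(Unloaded it would be 11.2 V; the load pulls it down.)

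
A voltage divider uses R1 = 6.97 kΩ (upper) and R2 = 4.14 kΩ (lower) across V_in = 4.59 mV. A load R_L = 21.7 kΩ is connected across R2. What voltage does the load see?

The load sits in parallel with R2, giving an effective lower resistance R2' = R2·R_L/(R2+R_L) = 3.477 kΩ.
Voltage divider with the loaded lower leg: V_out = 4.59 × 3.477/(6.97 + 3.477) = 4.59 × 0.3328 = 1.528 mV.
(Unloaded it would be 1.71 mV; the load pulls it down.)

V_out ≈ 1.53 mV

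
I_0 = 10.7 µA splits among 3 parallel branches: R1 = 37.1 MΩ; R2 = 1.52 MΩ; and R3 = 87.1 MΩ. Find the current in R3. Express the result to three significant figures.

I ≈ 0.176 µA

Conductances: ΣG = 1/37.1 + 1/1.52 + 1/87.1 = 0.6963 (1/MΩ).
By the current-divider rule, I = I_0 · G_k/ΣG = 10.7 × 0.01649 = 0.1764 µA.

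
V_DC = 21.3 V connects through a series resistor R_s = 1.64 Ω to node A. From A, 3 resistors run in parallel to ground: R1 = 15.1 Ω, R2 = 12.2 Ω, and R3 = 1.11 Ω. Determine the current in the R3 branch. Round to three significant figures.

Parallel bank: R_p = 1/(1/15.1 + 1/12.2 + 1/1.11) = 0.9532 Ω.
V_A by voltage divider: V_A = 21.3 × 0.9532/(1.64 + 0.9532) = 7.829 V.
Branch current I = V_A/R3 = 7.829/1.11 = 7.054 A.
(Check via current divider: I_total = 8.214 A; share G_k/ΣG = 0.8587 → same result.)

I ≈ 7.05 A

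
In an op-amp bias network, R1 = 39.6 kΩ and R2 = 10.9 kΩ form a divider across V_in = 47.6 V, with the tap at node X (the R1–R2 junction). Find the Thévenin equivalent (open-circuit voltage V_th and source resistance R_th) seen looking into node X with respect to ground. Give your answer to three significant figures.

Open-circuit (no load on X): V_th = V_in · R2/(R1 + R2) = 47.6 × 10.9/(39.60 + 10.9) = 10.27 V.
With V_in suppressed (replaced by a short), R_th = R1 ‖ R2 = (39.60 × 10.9)/(39.60 + 10.9) = 8.547 kΩ.

V_th ≈ 10.3 V, R_th ≈ 8.55 kΩ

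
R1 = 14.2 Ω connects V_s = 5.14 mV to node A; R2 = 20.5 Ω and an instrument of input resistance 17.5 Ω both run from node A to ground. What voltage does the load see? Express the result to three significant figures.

The load sits in parallel with R2, giving an effective lower resistance R2' = R2·R_L/(R2+R_L) = 9.441 Ω.
Now apply the divider: V_out = 5.14 × 0.3993 = 2.053 mV.

V_out ≈ 2.05 mV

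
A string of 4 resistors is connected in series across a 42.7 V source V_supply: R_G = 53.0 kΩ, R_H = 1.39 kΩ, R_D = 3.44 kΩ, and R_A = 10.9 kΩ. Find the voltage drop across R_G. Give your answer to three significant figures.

Total series resistance ΣR = 53.0 + 1.39 + 3.44 + 10.9 = 68.73 kΩ.
V = V_supply · R/ΣR = 42.7 × 0.7711 = 32.93 V.

V ≈ 32.9 V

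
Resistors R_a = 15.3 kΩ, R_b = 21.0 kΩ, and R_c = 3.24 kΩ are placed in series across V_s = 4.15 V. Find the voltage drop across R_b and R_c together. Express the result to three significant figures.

Series total: ΣR = 15.3 + 21.0 + 3.24 = 39.54 kΩ.
R_{R_b..R_c} = 21.0 + 3.24 = 24.24 kΩ.
By the voltage-divider rule, V = 4.15 × 24.24/39.54 = 2.544 V.

V ≈ 2.54 V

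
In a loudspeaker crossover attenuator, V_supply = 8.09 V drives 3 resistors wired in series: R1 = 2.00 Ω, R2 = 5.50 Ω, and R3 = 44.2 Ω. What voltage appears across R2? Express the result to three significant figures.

V ≈ 0.861 V

Series total: ΣR = 2.00 + 5.50 + 44.2 = 51.70 Ω.
Voltage divider: V = V_supply · (5.500 / 51.70) = 8.09 × 0.1064 = 0.8606 V.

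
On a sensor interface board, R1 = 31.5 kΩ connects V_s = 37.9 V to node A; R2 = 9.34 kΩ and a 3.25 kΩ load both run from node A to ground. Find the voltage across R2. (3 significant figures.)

R2 ‖ R_L = (9.34 × 3.25)/(9.34 + 3.25) = 2.411 kΩ.
Now apply the divider: V_out = 37.9 × 0.07110 = 2.695 V.

V_out ≈ 2.69 V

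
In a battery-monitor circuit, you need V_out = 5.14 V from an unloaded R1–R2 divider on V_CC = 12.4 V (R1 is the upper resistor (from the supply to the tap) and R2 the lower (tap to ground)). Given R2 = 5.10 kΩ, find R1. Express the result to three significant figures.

R1 ≈ 7.20 kΩ

V_out/V_CC = R2/(R1+R2) = 0.4145.
So R1 = R2 · (V_CC/V_out − 1) = 5.10 × (12.4/5.14 − 1) = 5.10 × 1.412 = 7.204 kΩ.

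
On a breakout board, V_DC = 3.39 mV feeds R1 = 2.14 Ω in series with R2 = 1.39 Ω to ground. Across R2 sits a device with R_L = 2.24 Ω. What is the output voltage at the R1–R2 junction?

V_out ≈ 0.970 mV

The load sits in parallel with R2, giving an effective lower resistance R2' = R2·R_L/(R2+R_L) = 0.8577 Ω.
Voltage divider with the loaded lower leg: V_out = 3.39 × 0.8577/(2.14 + 0.8577) = 3.39 × 0.2861 = 0.9700 mV.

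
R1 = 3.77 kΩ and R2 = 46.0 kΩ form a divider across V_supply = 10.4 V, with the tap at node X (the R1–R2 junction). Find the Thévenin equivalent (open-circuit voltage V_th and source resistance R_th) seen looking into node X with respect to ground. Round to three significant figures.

V_th ≈ 9.61 V, R_th ≈ 3.48 kΩ

Open-circuit (no load on X): V_th = V_supply · R2/(R1 + R2) = 10.4 × 46.0/(3.770 + 46.0) = 9.612 V.
Looking into X with the source shorted: R_th = R1·R2/(R1+R2) = 3.770 × 46.0/49.77 = 3.484 kΩ.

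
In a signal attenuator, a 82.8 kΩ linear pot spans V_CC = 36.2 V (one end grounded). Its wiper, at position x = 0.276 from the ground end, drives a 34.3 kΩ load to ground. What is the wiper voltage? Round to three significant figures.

V_out ≈ 6.74 V

The pot divides into 59.95 kΩ above the wiper and 22.85 kΩ below.
R_L loads the lower segment: effective lower R = 13.72 kΩ.
Then V_out = V_CC · 13.72/(59.95 + 13.72) = 6.740 V.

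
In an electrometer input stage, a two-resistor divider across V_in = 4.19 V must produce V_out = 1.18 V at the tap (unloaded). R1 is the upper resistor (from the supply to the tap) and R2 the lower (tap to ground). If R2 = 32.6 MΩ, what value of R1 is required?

Required fraction k = V_out/V_in = 0.2816.
R1 = R2·(1/k − 1) = 32.6 × 2.551 = 83.16 MΩ.

R1 ≈ 83.2 MΩ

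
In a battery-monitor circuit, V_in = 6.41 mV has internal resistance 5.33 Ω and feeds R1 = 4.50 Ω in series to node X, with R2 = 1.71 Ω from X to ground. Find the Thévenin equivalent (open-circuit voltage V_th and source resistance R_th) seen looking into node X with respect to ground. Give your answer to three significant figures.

V_th ≈ 0.950 mV, R_th ≈ 1.46 Ω

R1' = 5.33 + 4.50 = 9.830 Ω (source resistance + R1).
V_th is the unloaded tap voltage: V_in · R2/(R1'+R2) = 6.41 × 0.1482 = 0.9498 mV.
Looking into X with the source shorted: R_th = R1'·R2/(R1'+R2) = 9.830 × 1.71/11.54 = 1.457 Ω.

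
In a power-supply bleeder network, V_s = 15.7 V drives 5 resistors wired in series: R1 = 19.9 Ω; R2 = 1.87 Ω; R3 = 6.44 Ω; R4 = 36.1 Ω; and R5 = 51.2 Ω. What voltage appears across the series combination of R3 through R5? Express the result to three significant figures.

V ≈ 12.7 V

Series total: ΣR = 19.9 + 1.87 + 6.44 + 36.1 + 51.2 = 115.5 Ω.
R_{R3..R5} = 6.44 + 36.1 + 51.2 = 93.74 Ω.
By the voltage-divider rule, V = 15.7 × 93.74/115.5 = 12.74 V.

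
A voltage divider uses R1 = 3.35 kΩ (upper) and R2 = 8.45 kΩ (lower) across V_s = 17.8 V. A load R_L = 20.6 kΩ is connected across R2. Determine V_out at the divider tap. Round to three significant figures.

First combine the lower leg with the load: R2 ‖ R_L = 5.992 kΩ.
Then V_out = V_s · R2'/(R1 + R2') = 17.8 × 5.992/9.342 = 11.42 V.

V_out ≈ 11.4 V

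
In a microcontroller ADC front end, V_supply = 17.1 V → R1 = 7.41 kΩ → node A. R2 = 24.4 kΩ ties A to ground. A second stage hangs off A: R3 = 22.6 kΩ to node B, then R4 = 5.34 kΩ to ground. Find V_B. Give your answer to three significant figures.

Node A sees R2 in parallel with the series input of stage 2, R3 + R4 = 27.94 kΩ.
Effective lower resistance at A: R2 ‖ 27.94 = 13.03 kΩ.
V_A = 17.1 × 13.03/(7.41 + 13.03) = 10.90 V.
V_B = V_A × 0.1911 = 2.083 V.

V_B ≈ 2.08 V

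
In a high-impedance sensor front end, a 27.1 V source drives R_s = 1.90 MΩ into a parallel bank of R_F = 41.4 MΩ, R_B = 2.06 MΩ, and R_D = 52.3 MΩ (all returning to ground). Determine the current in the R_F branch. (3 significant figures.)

Parallel bank: R_p = 1/(1/41.4 + 1/2.06 + 1/52.3) = 1.891 MΩ.
Node voltage V_A = V_in · R_p/(R_s + R_p) = 27.1 × 0.4989 = 13.52 V.
Branch current I = V_A/R_F = 13.52/41.4 = 0.3266 µA.
(Equivalently: I_total = 7.148 µA, then current-divider fraction G_k/ΣG = 0.04569.)

I ≈ 0.327 µA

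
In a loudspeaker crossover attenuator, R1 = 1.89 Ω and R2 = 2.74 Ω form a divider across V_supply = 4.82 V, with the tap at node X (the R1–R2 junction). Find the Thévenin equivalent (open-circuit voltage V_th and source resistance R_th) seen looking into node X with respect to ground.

V_th ≈ 2.85 V, R_th ≈ 1.12 Ω

Open-circuit (no load on X): V_th = V_supply · R2/(R1 + R2) = 4.82 × 2.74/(1.890 + 2.74) = 2.852 V.
Zeroing V_supply shorts the top of R1 to ground, so R_th = R1 ‖ R2 = 1.118 Ω.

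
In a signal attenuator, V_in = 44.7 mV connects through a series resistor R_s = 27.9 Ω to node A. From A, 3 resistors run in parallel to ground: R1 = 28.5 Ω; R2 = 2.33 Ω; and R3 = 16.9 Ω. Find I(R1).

I ≈ 0.101 mA

Combine the parallel branches: R_p = (1/28.5 + 1/2.33 + 1/16.9)⁻¹ = 1.910 Ω.
Node voltage V_A = V_in · R_p/(R_s + R_p) = 44.7 × 0.06409 = 2.865 mV.
Branch current I = V_A/R1 = 2.865/28.5 = 0.1005 mA.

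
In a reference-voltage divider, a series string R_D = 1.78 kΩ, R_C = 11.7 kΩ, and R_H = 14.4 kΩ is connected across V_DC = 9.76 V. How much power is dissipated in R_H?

The common current is I = 9.76/27.88 = 0.3501 mA.
V(R_H) = I·R = 5.041 V; P = V·I = 5.041 × 0.3501 = 1.765 mW.

P ≈ 1.76 mW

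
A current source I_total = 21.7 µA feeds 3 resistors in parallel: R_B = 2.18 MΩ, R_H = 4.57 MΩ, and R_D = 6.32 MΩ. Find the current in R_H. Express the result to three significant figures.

I ≈ 5.68 µA

Conductances: ΣG = 1/2.18 + 1/4.57 + 1/6.32 = 0.8358 (1/MΩ).
Current divider: I(R_H) = I_total · G_k/ΣG = 21.7 × (0.2188/0.8358) = 21.7 × 0.2618 = 5.681 µA.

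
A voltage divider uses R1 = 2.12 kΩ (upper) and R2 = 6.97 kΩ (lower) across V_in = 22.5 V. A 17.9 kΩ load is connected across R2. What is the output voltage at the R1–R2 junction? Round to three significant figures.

V_out ≈ 15.8 V

The load sits in parallel with R2, giving an effective lower resistance R2' = R2·R_L/(R2+R_L) = 5.017 kΩ.
Now apply the divider: V_out = 22.5 × 0.7029 = 15.82 V.
(Unloaded it would be 17.3 V; the load pulls it down.)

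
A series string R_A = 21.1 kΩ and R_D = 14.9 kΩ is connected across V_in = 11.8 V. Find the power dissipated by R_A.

ΣR = 36.00 kΩ → I = 11.8/36.00 = 0.3278 mA.
V(R_A) = I·R = 6.916 V; P = V·I = 6.916 × 0.3278 = 2.267 mW.

P ≈ 2.27 mW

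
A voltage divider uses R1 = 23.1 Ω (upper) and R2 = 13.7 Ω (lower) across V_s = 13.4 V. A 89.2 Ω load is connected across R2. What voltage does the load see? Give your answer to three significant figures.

First combine the lower leg with the load: R2 ‖ R_L = 11.88 Ω.
Now apply the divider: V_out = 13.4 × 0.3395 = 4.550 V.
(Unloaded it would be 4.99 V; the load pulls it down.)

V_out ≈ 4.55 V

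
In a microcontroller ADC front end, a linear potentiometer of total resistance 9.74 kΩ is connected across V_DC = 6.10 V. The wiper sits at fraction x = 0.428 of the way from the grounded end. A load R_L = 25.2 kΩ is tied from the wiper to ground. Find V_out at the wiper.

Lower segment x·R_p = 4.169 kΩ; upper segment (1−x)·R_p = 5.571 kΩ.
R_L loads the lower segment: effective lower R = 3.577 kΩ.
Then V_out = V_DC · 3.577/(5.571 + 3.577) = 2.385 V.
(Unloaded: V_out = x·V_DC = 2.61 V.)

V_out ≈ 2.39 V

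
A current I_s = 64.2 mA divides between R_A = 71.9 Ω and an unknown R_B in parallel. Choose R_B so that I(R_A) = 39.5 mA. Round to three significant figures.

Two-branch current divider: I_A = I_s · R_B/(R_A + R_B).
With f = 0.6153, R_B = R_A · f/(1−f) = 71.9 × 1.599 = 115.0 Ω.

R_B ≈ 115 Ω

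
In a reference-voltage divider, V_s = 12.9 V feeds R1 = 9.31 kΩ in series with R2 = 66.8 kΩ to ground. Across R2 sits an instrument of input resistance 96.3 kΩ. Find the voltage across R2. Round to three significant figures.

R2 ‖ R_L = (66.8 × 96.3)/(66.8 + 96.3) = 39.44 kΩ.
Now apply the divider: V_out = 12.9 × 0.8090 = 10.44 V.

V_out ≈ 10.4 V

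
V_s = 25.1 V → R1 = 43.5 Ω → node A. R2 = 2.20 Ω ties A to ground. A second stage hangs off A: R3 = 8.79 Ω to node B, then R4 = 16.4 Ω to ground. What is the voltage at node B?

Looking into the second stage from A: R3 + R4 = 25.19 Ω appears in parallel with R2.
Effective lower resistance at A: R2 ‖ 25.19 = 2.023 Ω.
So V_A = 25.1 × 0.04445 = 1.116 V.
Then the unloaded second divider: V_B = V_A × R4/(R3+R4) = 1.116 × 0.6511 = 0.7263 V.

V_B ≈ 0.726 V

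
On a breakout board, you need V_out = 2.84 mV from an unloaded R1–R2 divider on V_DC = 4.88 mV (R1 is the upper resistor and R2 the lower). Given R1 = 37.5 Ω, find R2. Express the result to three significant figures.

Required fraction k = V_out/V_DC = 0.5820.
So R2 = R1 · V_out/(V_DC − V_out) = 37.5 × 2.84/(4.88 − 2.84) = 37.5 × 1.392 = 52.21 Ω.

R2 ≈ 52.2 Ω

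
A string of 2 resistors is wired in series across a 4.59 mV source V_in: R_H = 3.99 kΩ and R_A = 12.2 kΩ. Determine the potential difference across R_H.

V ≈ 1.13 mV

ΣR = 3.99 + 12.2 = 16.19 kΩ.
By the voltage-divider rule, V = 4.59 × 3.990/16.19 = 1.131 mV.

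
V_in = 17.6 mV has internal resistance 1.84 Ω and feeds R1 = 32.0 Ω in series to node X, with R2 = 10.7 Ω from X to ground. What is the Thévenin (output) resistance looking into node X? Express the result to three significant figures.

R1' = 1.84 + 32.0 = 33.84 Ω (source resistance + R1).
Zeroing V_in shorts the top of R1' to ground, so R_th = R1' ‖ R2 = 8.130 Ω.

R_th ≈ 8.13 Ω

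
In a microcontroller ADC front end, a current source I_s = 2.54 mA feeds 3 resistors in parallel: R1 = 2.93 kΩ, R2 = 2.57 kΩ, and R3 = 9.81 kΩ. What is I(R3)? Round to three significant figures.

Conductances: ΣG = 1/2.93 + 1/2.57 + 1/9.81 = 0.8323 (1/kΩ).
Current divider: I(R3) = I_s · G_k/ΣG = 2.54 × (0.1019/0.8323) = 2.54 × 0.1225 = 0.3111 mA.

I ≈ 0.311 mA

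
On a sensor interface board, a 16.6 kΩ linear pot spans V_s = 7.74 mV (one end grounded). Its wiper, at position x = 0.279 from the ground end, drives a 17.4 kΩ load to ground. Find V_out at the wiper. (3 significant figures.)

V_out ≈ 1.81 mV

The pot divides into 11.97 kΩ above the wiper and 4.631 kΩ below.
R_L loads the lower segment: effective lower R = 3.658 kΩ.
V_out = 7.74 × 3.658/(11.97 + 3.658) = 1.812 mV.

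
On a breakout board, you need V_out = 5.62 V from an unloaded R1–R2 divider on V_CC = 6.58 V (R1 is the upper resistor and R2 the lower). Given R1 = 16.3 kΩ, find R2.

The divider ratio is R2/(R1+R2) = 5.62/6.58 = 0.8541.
Rearranging, R2 = R1·k/(1−k) = 16.3 × 5.854 = 95.42 kΩ.

R2 ≈ 95.4 kΩ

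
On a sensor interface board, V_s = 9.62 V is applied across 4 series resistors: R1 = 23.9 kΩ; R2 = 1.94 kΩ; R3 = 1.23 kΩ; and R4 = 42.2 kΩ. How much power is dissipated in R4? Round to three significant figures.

P ≈ 0.814 mW

ΣR = 69.27 kΩ → I = 9.62/69.27 = 0.1389 mA.
P(R4) = I²·R4 = (0.1389)² × 42.2 = 0.8139 mW.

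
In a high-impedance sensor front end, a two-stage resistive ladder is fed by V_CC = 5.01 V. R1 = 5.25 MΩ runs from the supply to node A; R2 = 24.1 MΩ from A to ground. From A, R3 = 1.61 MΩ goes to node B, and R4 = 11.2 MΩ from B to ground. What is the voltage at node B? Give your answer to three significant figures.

V_B ≈ 2.69 V

Looking into the second stage from A: R3 + R4 = 12.81 MΩ appears in parallel with R2.
R2 ‖ (R3+R4) = 8.364 MΩ.
V_A = 5.01 × 8.364/(5.25 + 8.364) = 3.078 V.
Stage 2 is unloaded, so V_B = V_A · R4/(R3+R4) = 3.078 × 11.2/12.81 = 2.691 V.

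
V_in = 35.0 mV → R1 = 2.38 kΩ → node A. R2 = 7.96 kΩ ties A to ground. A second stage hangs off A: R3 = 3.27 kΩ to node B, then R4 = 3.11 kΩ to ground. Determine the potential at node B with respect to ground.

V_B ≈ 10.2 mV

Looking into the second stage from A: R3 + R4 = 6.380 kΩ appears in parallel with R2.
R2 ‖ (R3+R4) = 3.541 kΩ.
So V_A = 35.0 × 0.5981 = 20.93 mV.
V_B = V_A × 0.4875 = 10.20 mV.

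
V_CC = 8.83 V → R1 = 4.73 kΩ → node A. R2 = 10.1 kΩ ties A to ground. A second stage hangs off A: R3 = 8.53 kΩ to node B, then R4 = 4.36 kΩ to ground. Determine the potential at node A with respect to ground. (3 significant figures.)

Node A sees R2 in parallel with the series input of stage 2, R3 + R4 = 12.89 kΩ.
Effective lower resistance at A: R2 ‖ 12.89 = 5.663 kΩ.
So V_A = 8.83 × 0.5449 = 4.811 V.

V_A ≈ 4.81 V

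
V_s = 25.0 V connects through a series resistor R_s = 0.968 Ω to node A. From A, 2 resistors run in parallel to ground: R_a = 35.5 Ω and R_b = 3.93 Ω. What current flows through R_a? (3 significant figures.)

Combine the parallel branches: R_p = (1/35.5 + 1/3.93)⁻¹ = 3.538 Ω.
V_A by voltage divider: V_A = 25.0 × 3.538/(0.968 + 3.538) = 19.63 V.
Branch current I = V_A/R_a = 19.63/35.5 = 0.5530 A.

I ≈ 0.553 A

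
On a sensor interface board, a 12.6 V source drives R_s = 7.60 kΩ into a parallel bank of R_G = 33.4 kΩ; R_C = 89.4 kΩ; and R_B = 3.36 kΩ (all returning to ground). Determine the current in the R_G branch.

I ≈ 0.106 mA

Equivalent of the parallel group: R_p = 2.952 kΩ.
Node voltage V_A = V_supply · R_p/(R_s + R_p) = 12.6 × 0.2798 = 3.525 V.
I(R_G) = V_A / R_G = 3.525/33.4 = 0.1055 mA.
(Equivalently: I_total = 1.194 mA, then current-divider fraction G_k/ΣG = 0.08839.)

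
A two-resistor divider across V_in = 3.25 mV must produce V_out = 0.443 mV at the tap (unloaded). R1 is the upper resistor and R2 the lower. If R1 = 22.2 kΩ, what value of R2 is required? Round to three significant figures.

R2 ≈ 3.50 kΩ

Required fraction k = V_out/V_in = 0.1363.
R2 = R1 · 0.1363/(1 − 0.1363) = 3.504 kΩ.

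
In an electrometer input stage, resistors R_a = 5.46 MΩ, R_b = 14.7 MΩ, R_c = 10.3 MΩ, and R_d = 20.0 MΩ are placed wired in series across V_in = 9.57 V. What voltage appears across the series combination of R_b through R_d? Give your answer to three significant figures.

V ≈ 8.53 V

ΣR = 5.46 + 14.7 + 10.3 + 20.0 = 50.46 MΩ.
R_{R_b..R_d} = 14.7 + 10.3 + 20.0 = 45.00 MΩ.
By the voltage-divider rule, V = 9.57 × 45.00/50.46 = 8.534 V.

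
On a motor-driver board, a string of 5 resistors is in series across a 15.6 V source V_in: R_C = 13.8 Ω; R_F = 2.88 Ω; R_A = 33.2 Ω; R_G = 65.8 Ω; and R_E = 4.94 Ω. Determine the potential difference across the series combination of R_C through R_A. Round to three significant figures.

V ≈ 6.45 V

ΣR = 13.8 + 2.88 + 33.2 + 65.8 + 4.94 = 120.6 Ω.
R_{R_C..R_A} = 13.8 + 2.88 + 33.2 = 49.88 Ω.
V = V_in · R/ΣR = 15.6 × 0.4135 = 6.451 V.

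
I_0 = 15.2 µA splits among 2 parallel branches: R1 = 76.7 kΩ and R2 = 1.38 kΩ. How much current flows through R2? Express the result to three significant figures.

I ≈ 14.9 µA

Two-branch current divider: I_k = I_0 · R_other/(R_1 + R_2).
So I = 15.2 × 76.7/78.08 = 14.93 µA.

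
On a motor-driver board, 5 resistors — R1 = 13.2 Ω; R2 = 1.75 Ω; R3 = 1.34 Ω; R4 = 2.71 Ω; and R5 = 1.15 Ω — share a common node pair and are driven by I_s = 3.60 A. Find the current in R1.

Conductances: ΣG = 1/13.2 + 1/1.75 + 1/1.34 + 1/2.71 + 1/1.15 = 2.632 (1/Ω).
By the current-divider rule, I = I_s · G_k/ΣG = 3.60 × 0.02878 = 0.1036 A.

I ≈ 0.104 A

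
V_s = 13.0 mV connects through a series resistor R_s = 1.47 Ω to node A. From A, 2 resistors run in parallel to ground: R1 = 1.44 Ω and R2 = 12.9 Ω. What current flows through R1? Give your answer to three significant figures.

Equivalent of the parallel group: R_p = 1.295 Ω.
V_A by voltage divider: V_A = 13.0 × 1.295/(1.47 + 1.295) = 6.090 mV.
Branch current I = V_A/R1 = 6.090/1.44 = 4.229 mA.

I ≈ 4.23 mA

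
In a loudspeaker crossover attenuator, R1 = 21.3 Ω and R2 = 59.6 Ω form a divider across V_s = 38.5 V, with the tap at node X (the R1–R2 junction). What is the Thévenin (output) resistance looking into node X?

With V_s suppressed (replaced by a short), R_th = R1 ‖ R2 = (21.30 × 59.6)/(21.30 + 59.6) = 15.69 Ω.

R_th ≈ 15.7 Ω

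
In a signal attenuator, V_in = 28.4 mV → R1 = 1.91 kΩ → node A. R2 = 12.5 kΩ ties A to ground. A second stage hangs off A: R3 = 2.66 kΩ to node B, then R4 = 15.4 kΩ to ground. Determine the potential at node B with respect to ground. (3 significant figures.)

V_B ≈ 19.2 mV

Node A sees R2 in parallel with the series input of stage 2, R3 + R4 = 18.06 kΩ.
Effective lower resistance at A: R2 ‖ 18.06 = 7.387 kΩ.
So V_A = 28.4 × 0.7946 = 22.57 mV.
Stage 2 is unloaded, so V_B = V_A · R4/(R3+R4) = 22.57 × 15.4/18.06 = 19.24 mV.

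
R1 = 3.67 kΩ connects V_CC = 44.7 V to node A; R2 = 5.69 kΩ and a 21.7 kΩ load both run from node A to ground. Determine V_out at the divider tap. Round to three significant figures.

First combine the lower leg with the load: R2 ‖ R_L = 4.508 kΩ.
Now apply the divider: V_out = 44.7 × 0.5512 = 24.64 V.
(Unloaded it would be 27.2 V; the load pulls it down.)

V_out ≈ 24.6 V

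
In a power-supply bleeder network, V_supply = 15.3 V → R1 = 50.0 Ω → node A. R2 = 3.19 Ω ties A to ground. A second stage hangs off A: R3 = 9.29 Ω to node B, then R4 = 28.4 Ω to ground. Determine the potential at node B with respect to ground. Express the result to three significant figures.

V_B ≈ 0.640 V

Node A sees R2 in parallel with the series input of stage 2, R3 + R4 = 37.69 Ω.
Effective lower resistance at A: R2 ‖ 37.69 = 2.941 Ω.
First divider: V_A = V_supply · 2.941/(50.0 + 2.941) = 0.8500 V.
Then the unloaded second divider: V_B = V_A × R4/(R3+R4) = 0.8500 × 0.7535 = 0.6405 V.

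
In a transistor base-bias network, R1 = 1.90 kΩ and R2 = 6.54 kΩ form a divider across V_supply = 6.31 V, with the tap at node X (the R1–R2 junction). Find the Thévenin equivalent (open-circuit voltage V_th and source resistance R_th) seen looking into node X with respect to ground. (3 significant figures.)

V_th ≈ 4.89 V, R_th ≈ 1.47 kΩ

Open-circuit (no load on X): V_th = V_supply · R2/(R1 + R2) = 6.31 × 6.54/(1.900 + 6.54) = 4.890 V.
Looking into X with the source shorted: R_th = R1·R2/(R1+R2) = 1.900 × 6.54/8.440 = 1.472 kΩ.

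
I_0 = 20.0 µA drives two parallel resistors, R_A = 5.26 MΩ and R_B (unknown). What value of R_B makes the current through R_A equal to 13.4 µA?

R_B ≈ 10.7 MΩ

In a two-way split, I_A/I_0 = R_B/(R_A + R_B).
With f = 0.6700, R_B = R_A · f/(1−f) = 5.26 × 2.030 = 10.68 MΩ.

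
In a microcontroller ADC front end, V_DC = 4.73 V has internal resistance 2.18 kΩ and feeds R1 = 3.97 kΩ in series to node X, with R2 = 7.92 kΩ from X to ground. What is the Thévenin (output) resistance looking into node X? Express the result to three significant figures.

R1' = 2.18 + 3.97 = 6.150 kΩ (source resistance + R1).
Looking into X with the source shorted: R_th = R1'·R2/(R1'+R2) = 6.150 × 7.92/14.07 = 3.462 kΩ.

R_th ≈ 3.46 kΩ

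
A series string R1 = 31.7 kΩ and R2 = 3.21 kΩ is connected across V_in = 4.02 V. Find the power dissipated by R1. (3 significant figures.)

P ≈ 0.420 mW

ΣR = 34.91 kΩ → I = 4.02/34.91 = 0.1152 mA.
V(R1) = I·R = 3.650 V; P = V·I = 3.650 × 0.1152 = 0.4204 mW.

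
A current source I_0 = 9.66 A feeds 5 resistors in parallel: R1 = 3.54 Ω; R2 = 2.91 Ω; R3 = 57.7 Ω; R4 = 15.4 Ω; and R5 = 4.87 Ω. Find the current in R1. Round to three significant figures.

I ≈ 2.99 A

Conductances: ΣG = 1/3.54 + 1/2.91 + 1/57.7 + 1/15.4 + 1/4.87 = 0.9137 (1/Ω).
R1 takes the fraction G_k/ΣG = 0.2825/0.9137 = 0.3092, so I = 9.66 × 0.3092 = 2.986 A.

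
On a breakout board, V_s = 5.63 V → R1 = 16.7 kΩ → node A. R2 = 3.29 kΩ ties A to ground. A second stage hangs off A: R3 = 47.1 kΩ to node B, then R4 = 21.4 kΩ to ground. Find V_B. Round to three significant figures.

The second stage (R3 + R4 = 68.50 kΩ) loads node A in parallel with R2.
Effective lower resistance at A: R2 ‖ 68.50 = 3.139 kΩ.
So V_A = 5.63 × 0.1582 = 0.8909 V.
Then the unloaded second divider: V_B = V_A × R4/(R3+R4) = 0.8909 × 0.3124 = 0.2783 V.

V_B ≈ 0.278 V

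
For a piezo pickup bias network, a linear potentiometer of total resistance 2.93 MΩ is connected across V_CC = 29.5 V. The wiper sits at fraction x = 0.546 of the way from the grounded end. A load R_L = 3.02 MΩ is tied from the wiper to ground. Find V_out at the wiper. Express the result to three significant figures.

The pot divides into 1.330 MΩ above the wiper and 1.600 MΩ below.
(x·R_p) ‖ R_L = 1.046 MΩ.
V_out = 29.5 × 1.046/(1.330 + 1.046) = 12.98 V.

V_out ≈ 13.0 V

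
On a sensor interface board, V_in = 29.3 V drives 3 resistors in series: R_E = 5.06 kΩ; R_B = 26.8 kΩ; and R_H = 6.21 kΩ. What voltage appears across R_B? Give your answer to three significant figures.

Total series resistance ΣR = 5.06 + 26.8 + 6.21 = 38.07 kΩ.
By the voltage-divider rule, V = 29.3 × 26.80/38.07 = 20.63 V.

V ≈ 20.6 V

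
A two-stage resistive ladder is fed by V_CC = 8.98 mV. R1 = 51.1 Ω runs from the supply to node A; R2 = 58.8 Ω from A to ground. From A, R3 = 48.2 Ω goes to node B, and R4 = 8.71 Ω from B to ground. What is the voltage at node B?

V_B ≈ 0.497 mV

Looking into the second stage from A: R3 + R4 = 56.91 Ω appears in parallel with R2.
R2 ‖ (R3+R4) = 28.92 Ω.
So V_A = 8.98 × 0.3614 = 3.245 mV.
Stage 2 is unloaded, so V_B = V_A · R4/(R3+R4) = 3.245 × 8.71/56.91 = 0.4967 mV.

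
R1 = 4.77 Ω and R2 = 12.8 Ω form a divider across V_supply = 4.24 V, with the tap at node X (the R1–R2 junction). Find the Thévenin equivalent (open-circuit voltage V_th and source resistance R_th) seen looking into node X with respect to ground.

With X open, the divider is unloaded: V_th = 4.24 × 12.8/17.57 = 3.089 V.
With V_supply suppressed (replaced by a short), R_th = R1 ‖ R2 = (4.770 × 12.8)/(4.770 + 12.8) = 3.475 Ω.

V_th ≈ 3.09 V, R_th ≈ 3.48 Ω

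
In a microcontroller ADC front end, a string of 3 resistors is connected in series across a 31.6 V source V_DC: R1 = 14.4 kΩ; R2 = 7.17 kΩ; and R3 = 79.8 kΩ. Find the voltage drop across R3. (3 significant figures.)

Total series resistance ΣR = 14.4 + 7.17 + 79.8 = 101.4 kΩ.
By the voltage-divider rule, V = 31.6 × 79.80/101.4 = 24.88 V.

V ≈ 24.9 V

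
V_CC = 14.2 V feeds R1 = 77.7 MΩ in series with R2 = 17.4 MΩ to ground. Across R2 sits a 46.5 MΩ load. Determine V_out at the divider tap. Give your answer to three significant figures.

V_out ≈ 1.99 V

First combine the lower leg with the load: R2 ‖ R_L = 12.66 MΩ.
Now apply the divider: V_out = 14.2 × 0.1401 = 1.990 V.
(Unloaded it would be 2.60 V; the load pulls it down.)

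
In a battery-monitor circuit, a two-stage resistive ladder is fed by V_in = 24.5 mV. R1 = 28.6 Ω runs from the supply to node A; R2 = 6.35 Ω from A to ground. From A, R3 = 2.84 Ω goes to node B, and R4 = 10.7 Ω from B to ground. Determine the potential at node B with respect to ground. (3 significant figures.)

V_B ≈ 2.54 mV

The second stage (R3 + R4 = 13.54 Ω) loads node A in parallel with R2.
Effective lower resistance at A: R2 ‖ 13.54 = 4.323 Ω.
First divider: V_A = V_in · 4.323/(28.6 + 4.323) = 3.217 mV.
V_B = V_A × 0.7903 = 2.542 mV.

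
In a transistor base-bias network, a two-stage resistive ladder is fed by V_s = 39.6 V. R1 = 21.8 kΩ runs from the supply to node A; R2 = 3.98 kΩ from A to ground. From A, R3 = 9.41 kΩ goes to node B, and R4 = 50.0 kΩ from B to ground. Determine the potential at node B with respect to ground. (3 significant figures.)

Node A sees R2 in parallel with the series input of stage 2, R3 + R4 = 59.41 kΩ.
R2 ‖ (R3+R4) = 3.730 kΩ.
First divider: V_A = V_s · 3.730/(21.8 + 3.730) = 5.786 V.
Stage 2 is unloaded, so V_B = V_A · R4/(R3+R4) = 5.786 × 50.0/59.41 = 4.869 V.

V_B ≈ 4.87 V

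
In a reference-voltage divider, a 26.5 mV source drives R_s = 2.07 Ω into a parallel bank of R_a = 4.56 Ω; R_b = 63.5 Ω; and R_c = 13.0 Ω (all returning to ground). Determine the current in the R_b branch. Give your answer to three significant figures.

I ≈ 0.254 mA

Equivalent of the parallel group: R_p = 3.205 Ω.
V_A = 26.5 × 3.205/5.275 = 16.10 mV.
I(R_b) = V_A / R_b = 16.10/63.5 = 0.2536 mA.
(Equivalently: I_total = 5.023 mA, then current-divider fraction G_k/ΣG = 0.05048.)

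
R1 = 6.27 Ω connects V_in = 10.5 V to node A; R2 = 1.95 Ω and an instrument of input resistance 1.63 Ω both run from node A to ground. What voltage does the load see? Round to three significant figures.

V_out ≈ 1.30 V

The load sits in parallel with R2, giving an effective lower resistance R2' = R2·R_L/(R2+R_L) = 0.8878 Ω.
Voltage divider with the loaded lower leg: V_out = 10.5 × 0.8878/(6.27 + 0.8878) = 10.5 × 0.1240 = 1.302 V.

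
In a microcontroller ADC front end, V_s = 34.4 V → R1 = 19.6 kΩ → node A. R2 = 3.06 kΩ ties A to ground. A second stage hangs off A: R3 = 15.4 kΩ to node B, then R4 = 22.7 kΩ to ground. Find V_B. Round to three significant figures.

V_B ≈ 2.59 V

The second stage (R3 + R4 = 38.10 kΩ) loads node A in parallel with R2.
Effective lower resistance at A: R2 ‖ 38.10 = 2.833 kΩ.
So V_A = 34.4 × 0.1263 = 4.344 V.
Stage 2 is unloaded, so V_B = V_A · R4/(R3+R4) = 4.344 × 22.7/38.10 = 2.588 V.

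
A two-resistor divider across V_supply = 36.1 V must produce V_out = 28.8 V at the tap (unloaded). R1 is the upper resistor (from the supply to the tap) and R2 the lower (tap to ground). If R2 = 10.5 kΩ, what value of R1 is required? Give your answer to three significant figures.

The divider ratio is R2/(R1+R2) = 28.8/36.1 = 0.7978.
So R1 = R2 · (V_supply/V_out − 1) = 10.5 × (36.1/28.8 − 1) = 10.5 × 0.2535 = 2.661 kΩ.

R1 ≈ 2.66 kΩ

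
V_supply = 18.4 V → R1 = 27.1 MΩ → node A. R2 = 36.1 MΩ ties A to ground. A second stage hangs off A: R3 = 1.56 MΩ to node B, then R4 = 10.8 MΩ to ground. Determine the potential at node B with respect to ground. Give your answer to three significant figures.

V_B ≈ 4.08 V

Looking into the second stage from A: R3 + R4 = 12.36 MΩ appears in parallel with R2.
Effective lower resistance at A: R2 ‖ 12.36 = 9.208 MΩ.
So V_A = 18.4 × 0.2536 = 4.666 V.
Stage 2 is unloaded, so V_B = V_A · R4/(R3+R4) = 4.666 × 10.8/12.36 = 4.077 V.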